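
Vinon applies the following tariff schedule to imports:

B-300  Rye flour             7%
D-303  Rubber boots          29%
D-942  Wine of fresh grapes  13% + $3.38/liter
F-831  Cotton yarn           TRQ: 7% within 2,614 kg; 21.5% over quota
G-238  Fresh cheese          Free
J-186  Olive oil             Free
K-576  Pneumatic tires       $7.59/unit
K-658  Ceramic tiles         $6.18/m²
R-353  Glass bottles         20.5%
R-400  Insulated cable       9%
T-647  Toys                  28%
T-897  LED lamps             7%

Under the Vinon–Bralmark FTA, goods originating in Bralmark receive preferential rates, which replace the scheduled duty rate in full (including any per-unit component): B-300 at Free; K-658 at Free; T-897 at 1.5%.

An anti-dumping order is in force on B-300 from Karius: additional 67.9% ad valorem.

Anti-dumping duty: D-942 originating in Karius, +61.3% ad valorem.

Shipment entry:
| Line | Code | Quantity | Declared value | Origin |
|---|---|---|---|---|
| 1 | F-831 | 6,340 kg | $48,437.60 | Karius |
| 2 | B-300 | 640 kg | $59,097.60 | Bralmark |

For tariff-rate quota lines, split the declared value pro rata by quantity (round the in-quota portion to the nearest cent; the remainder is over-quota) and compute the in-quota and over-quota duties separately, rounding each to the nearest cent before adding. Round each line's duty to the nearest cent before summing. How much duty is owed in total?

$7,518.30

Line 1 (F-831, Karius, 6,340 kg, $48,437.60):
Code F-831 is under a tariff-rate quota (threshold 2,614 kg). In-quota: 2,614 kg at 7%; over-quota: 3,726 kg at 21.5%.
Pro-rata value split: in-quota = $48,437.60 × 2,614/6,340 = $19,970.96; over-quota = $48,437.60 − $19,970.96 = $28,466.64.
In-quota duty = $19,970.96 × 7% = $1,397.97. Over-quota duty = $28,466.64 × 21.5% = $6,120.33.
Line duty = $1,397.97 + $6,120.33 = $7,518.30.
Line 2 (B-300, Bralmark, 640 kg, $59,097.60):
Base rate for B-300 is 7%.
Origin Bralmark qualifies under the Vinon–Bralmark agreement and B-300 is covered: preferential rate Free applies instead.
The additional-duty order on B-300 targets Karius, not Bralmark; it does not apply.
Duty = $59,097.60 × 0% = $0.00.
Total = $7,518.30 + $0.00 = $7,518.30.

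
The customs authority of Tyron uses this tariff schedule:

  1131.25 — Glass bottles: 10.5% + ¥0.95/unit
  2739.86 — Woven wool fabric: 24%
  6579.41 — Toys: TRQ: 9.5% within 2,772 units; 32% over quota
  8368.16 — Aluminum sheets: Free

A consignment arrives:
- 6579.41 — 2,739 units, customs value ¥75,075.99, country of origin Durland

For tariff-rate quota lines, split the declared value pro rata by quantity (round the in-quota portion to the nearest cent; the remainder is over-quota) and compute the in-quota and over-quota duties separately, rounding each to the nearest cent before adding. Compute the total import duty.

¥7,132.22

Line 1 (6579.41, Durland, 2,739 units, ¥75,075.99):
Code 6579.41 is under a tariff-rate quota (threshold 2,772 units). Quantity 2,739 units is within the quota, so the in-quota rate 9.5% applies to the full value.
Duty = ¥75,075.99 × 9.5% = ¥7,132.22.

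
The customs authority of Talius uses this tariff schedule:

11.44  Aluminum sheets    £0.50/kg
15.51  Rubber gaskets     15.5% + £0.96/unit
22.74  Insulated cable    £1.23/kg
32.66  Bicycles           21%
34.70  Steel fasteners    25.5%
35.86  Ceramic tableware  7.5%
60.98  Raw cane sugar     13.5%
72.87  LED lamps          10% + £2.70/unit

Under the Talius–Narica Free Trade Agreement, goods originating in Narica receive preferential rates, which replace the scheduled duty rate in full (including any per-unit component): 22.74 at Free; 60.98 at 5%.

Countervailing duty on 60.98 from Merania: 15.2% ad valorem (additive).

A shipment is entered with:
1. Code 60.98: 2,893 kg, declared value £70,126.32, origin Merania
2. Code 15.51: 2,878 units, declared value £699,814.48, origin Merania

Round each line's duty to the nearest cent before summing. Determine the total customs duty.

Line 1 (60.98, Merania, 2,893 kg, £70,126.32):
Base rate for 60.98 is 13.5%.
60.98 has an FTA preferential rate, but origin Merania is not Narica; base rate stands.
Additional duty on 60.98 from Merania: +15.2%. Applied ad valorem rate: 13.5% + 15.2% = 28.7%.
Duty = £70,126.32 × 28.7% = £20,126.25.
Line 2 (15.51, Merania, 2,878 units, £699,814.48):
Base rate for 15.51 is 15.5% + £0.96/unit.
Duty = £699,814.48 × 15.5% + 2,878 × £0.96 = £111,234.12.
Total = £20,126.25 + £111,234.12 = £131,360.37.

£131,360.37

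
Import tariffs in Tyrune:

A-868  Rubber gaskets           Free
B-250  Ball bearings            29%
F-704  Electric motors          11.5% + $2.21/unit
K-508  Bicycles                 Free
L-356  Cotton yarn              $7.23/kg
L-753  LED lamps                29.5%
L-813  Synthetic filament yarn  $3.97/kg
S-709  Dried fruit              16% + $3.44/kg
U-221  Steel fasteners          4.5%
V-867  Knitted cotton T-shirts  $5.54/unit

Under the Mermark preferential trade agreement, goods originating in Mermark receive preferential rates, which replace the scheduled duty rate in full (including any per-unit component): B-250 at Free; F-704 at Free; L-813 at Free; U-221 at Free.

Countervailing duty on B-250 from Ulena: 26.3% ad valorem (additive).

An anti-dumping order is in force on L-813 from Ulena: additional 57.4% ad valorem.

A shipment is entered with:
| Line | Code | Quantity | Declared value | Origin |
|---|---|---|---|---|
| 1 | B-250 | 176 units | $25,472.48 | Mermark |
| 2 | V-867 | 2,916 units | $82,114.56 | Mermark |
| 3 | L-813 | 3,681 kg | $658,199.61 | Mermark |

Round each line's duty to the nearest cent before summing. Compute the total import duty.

Line 1 (B-250, Mermark, 176 units, $25,472.48):
Base rate for B-250 is 29%.
Origin Mermark qualifies under the Tyrune–Mermark agreement and B-250 is covered: preferential rate Free applies instead.
The additional-duty order on B-250 targets Ulena, not Mermark; it does not apply.
Duty = $25,472.48 × 0% = $0.00.
Line 2 (V-867, Mermark, 2,916 units, $82,114.56):
Base rate for V-867 is $5.54/unit.
Origin Mermark is the FTA partner but V-867 is not on the preference list; base rate stands.
Duty = 2,916 × $5.54 = $16,154.64.
Line 3 (L-813, Mermark, 3,681 kg, $658,199.61):
Base rate for L-813 is $3.97/kg.
Origin Mermark qualifies under the Tyrune–Mermark agreement and L-813 is covered: preferential rate Free applies instead.
The additional-duty order on L-813 targets Ulena, not Mermark; it does not apply.
Duty = $658,199.61 × 0% = $0.00.
Total = $0.00 + $16,154.64 + $0.00 = $16,154.64.

$16,154.64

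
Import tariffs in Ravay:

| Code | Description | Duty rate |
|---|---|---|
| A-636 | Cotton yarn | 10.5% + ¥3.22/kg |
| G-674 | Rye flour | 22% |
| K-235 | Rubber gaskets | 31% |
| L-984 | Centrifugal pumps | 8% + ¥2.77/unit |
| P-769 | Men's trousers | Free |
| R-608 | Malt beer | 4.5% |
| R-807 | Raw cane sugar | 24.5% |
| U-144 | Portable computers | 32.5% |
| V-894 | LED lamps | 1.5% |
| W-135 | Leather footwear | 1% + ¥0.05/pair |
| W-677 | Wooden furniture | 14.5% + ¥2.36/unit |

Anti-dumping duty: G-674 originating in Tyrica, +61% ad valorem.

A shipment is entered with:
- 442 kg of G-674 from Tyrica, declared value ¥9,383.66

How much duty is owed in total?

Line 1 (G-674, Tyrica, 442 kg, ¥9,383.66):
Base rate for G-674 is 22%.
Additional duty on G-674 from Tyrica: +61%. Applied ad valorem rate: 22% + 61% = 83%.
Duty = ¥9,383.66 × 83% = ¥7,788.44.

¥7,788.44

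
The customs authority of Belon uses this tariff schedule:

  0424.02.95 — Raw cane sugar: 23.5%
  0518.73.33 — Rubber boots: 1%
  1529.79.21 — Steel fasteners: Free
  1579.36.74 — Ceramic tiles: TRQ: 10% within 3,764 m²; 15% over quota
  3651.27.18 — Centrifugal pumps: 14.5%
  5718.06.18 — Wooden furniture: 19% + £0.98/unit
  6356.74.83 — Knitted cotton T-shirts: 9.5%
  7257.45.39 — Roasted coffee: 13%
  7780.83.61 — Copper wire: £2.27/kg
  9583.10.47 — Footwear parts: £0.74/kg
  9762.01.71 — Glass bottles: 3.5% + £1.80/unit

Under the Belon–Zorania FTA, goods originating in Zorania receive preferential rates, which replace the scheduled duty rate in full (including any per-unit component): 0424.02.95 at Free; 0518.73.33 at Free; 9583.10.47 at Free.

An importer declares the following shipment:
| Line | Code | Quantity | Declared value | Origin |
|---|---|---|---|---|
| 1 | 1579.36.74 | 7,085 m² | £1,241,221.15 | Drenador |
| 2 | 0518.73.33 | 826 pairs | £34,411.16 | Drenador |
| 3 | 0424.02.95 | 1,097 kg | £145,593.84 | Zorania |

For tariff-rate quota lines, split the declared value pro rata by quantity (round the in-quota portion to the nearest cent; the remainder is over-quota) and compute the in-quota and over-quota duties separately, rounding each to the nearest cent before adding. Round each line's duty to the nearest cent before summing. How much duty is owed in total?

Line 1 (1579.36.74, Drenador, 7,085 m², £1,241,221.15):
Code 1579.36.74 is under a tariff-rate quota (threshold 3,764 m²). In-quota: 3,764 m² at 10%; over-quota: 3,321 m² at 15%.
Pro-rata value split: in-quota = £1,241,221.15 × 3,764/7,085 = £659,415.16; over-quota = £1,241,221.15 − £659,415.16 = £581,805.99.
In-quota duty = £659,415.16 × 10% = £65,941.52. Over-quota duty = £581,805.99 × 15% = £87,270.90.
Line duty = £65,941.52 + £87,270.90 = £153,212.42.
Line 2 (0518.73.33, Drenador, 826 pairs, £34,411.16):
Base rate for 0518.73.33 is 1%.
0518.73.33 has an FTA preferential rate, but origin Drenador is not Zorania; base rate stands.
Duty = £34,411.16 × 1% = £344.11.
Line 3 (0424.02.95, Zorania, 1,097 kg, £145,593.84):
Base rate for 0424.02.95 is 23.5%.
Origin Zorania qualifies under the Belon–Zorania agreement and 0424.02.95 is covered: preferential rate Free applies instead.
Duty = £145,593.84 × 0% = £0.00.
Total = £153,212.42 + £344.11 + £0.00 = £153,556.53.

£153,556.53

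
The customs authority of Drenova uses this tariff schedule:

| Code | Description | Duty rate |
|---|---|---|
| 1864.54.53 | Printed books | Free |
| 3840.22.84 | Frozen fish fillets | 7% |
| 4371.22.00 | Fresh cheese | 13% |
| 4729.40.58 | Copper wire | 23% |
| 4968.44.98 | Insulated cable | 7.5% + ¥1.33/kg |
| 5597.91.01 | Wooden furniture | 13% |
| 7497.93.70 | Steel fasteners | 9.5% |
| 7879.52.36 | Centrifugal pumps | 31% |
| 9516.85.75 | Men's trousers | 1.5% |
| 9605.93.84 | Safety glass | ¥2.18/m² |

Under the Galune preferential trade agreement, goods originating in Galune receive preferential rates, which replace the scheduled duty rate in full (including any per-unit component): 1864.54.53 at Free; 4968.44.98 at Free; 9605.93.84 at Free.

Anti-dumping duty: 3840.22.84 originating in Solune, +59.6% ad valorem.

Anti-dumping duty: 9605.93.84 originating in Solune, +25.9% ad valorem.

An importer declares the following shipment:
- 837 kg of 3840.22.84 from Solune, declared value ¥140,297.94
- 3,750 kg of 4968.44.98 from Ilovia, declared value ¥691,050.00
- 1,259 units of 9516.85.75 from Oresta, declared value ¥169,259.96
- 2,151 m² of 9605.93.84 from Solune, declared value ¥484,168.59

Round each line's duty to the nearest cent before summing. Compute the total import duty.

Line 1 (3840.22.84, Solune, 837 kg, ¥140,297.94):
Base rate for 3840.22.84 is 7%.
Additional duty on 3840.22.84 from Solune: +59.6%. Applied ad valorem rate: 7% + 59.6% = 66.6%.
Duty = ¥140,297.94 × 66.6% = ¥93,438.43.
Line 2 (4968.44.98, Ilovia, 3,750 kg, ¥691,050.00):
Base rate for 4968.44.98 is 7.5% + ¥1.33/kg.
4968.44.98 has an FTA preferential rate, but origin Ilovia is not Galune; base rate stands.
Duty = ¥691,050.00 × 7.5% + 3,750 × ¥1.33 = ¥56,816.25.
Line 3 (9516.85.75, Oresta, 1,259 units, ¥169,259.96):
Base rate for 9516.85.75 is 1.5%.
Duty = ¥169,259.96 × 1.5% = ¥2,538.90.
Line 4 (9605.93.84, Solune, 2,151 m², ¥484,168.59):
Base rate for 9605.93.84 is ¥2.18/m².
9605.93.84 has an FTA preferential rate, but origin Solune is not Galune; base rate stands.
Additional duty on 9605.93.84 from Solune: +25.9% ad valorem. Applied ad valorem rate = 25.9%.
Duty = ¥484,168.59 × 25.9% + 2,151 × ¥2.18 = ¥130,088.84.
Total = ¥93,438.43 + ¥56,816.25 + ¥2,538.90 + ¥130,088.84 = ¥282,882.42.

¥282,882.42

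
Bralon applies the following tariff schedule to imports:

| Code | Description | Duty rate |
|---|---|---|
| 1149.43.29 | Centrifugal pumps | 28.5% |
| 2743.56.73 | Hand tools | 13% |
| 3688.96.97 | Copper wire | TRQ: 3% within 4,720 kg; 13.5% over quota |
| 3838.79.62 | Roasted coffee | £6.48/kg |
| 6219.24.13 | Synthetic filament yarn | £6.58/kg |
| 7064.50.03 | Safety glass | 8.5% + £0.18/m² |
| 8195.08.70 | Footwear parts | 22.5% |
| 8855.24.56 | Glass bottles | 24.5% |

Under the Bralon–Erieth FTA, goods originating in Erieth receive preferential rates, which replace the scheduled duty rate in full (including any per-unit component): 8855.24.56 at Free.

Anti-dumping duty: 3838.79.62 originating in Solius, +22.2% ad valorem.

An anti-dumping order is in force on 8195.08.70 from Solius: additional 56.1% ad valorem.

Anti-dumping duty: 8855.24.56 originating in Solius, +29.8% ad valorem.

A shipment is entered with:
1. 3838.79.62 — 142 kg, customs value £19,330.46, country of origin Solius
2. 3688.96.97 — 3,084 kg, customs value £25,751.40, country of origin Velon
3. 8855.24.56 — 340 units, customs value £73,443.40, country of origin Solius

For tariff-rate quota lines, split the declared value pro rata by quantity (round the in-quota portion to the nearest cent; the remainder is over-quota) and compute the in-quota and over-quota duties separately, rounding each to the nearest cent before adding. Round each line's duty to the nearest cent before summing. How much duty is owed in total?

Line 1 (3838.79.62, Solius, 142 kg, £19,330.46):
Base rate for 3838.79.62 is £6.48/kg.
Additional duty on 3838.79.62 from Solius: +22.2% ad valorem. Applied ad valorem rate = 22.2%.
Duty = £19,330.46 × 22.2% + 142 × £6.48 = £5,211.52.
Line 2 (3688.96.97, Velon, 3,084 kg, £25,751.40):
Code 3688.96.97 is under a tariff-rate quota (threshold 4,720 kg). Quantity 3,084 kg is within the quota, so the in-quota rate 3% applies to the full value.
Duty = £25,751.40 × 3% = £772.54.
Line 3 (8855.24.56, Solius, 340 units, £73,443.40):
Base rate for 8855.24.56 is 24.5%.
8855.24.56 has an FTA preferential rate, but origin Solius is not Erieth; base rate stands.
Additional duty on 8855.24.56 from Solius: +29.8%. Applied ad valorem rate: 24.5% + 29.8% = 54.3%.
Duty = £73,443.40 × 54.3% = £39,879.77.
Total = £5,211.52 + £772.54 + £39,879.77 = £45,863.83.

£45,863.83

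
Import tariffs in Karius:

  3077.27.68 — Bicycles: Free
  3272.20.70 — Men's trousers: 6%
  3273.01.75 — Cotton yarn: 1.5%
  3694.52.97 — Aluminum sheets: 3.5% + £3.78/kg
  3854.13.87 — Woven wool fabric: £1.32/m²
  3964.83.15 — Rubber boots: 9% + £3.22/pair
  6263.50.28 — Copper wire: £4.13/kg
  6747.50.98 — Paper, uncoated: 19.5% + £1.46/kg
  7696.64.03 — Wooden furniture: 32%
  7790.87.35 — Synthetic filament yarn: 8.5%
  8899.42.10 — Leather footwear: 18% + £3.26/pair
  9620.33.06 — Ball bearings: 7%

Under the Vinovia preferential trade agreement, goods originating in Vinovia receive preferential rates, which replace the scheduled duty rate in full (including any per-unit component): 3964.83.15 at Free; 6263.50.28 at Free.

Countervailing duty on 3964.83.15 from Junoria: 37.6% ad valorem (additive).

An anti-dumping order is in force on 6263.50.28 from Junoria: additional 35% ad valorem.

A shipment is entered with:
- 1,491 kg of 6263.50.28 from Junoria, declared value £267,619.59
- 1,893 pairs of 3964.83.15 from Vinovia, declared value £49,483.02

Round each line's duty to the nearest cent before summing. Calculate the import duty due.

Line 1 (6263.50.28, Junoria, 1,491 kg, £267,619.59):
Base rate for 6263.50.28 is £4.13/kg.
6263.50.28 has an FTA preferential rate, but origin Junoria is not Vinovia; base rate stands.
Additional duty on 6263.50.28 from Junoria: +35% ad valorem. Applied ad valorem rate = 35%.
Duty = £267,619.59 × 35% + 1,491 × £4.13 = £99,824.69.
Line 2 (3964.83.15, Vinovia, 1,893 pairs, £49,483.02):
Base rate for 3964.83.15 is 9% + £3.22/pair.
Origin Vinovia qualifies under the Karius–Vinovia agreement and 3964.83.15 is covered: preferential rate Free applies instead.
The additional-duty order on 3964.83.15 targets Junoria, not Vinovia; it does not apply.
Duty = £49,483.02 × 0% = £0.00.
Total = £99,824.69 + £0.00 = £99,824.69.

£99,824.69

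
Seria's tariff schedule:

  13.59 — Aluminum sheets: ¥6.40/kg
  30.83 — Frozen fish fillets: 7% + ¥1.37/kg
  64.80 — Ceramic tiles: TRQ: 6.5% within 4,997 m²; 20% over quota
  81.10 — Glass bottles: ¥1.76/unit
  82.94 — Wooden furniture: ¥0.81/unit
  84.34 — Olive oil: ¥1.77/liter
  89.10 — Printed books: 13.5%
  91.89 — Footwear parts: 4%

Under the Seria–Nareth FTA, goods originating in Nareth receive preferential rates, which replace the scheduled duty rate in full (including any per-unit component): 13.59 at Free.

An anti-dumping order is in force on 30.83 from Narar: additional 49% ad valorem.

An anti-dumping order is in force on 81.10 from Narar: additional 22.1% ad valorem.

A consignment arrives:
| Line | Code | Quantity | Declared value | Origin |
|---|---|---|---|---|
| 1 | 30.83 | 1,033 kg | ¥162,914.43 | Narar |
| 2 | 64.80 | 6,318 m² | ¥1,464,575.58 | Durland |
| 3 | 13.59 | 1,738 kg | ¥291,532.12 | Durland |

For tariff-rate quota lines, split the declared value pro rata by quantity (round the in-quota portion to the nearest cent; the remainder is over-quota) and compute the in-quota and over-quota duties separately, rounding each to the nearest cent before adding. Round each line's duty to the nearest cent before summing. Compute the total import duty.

Line 1 (30.83, Narar, 1,033 kg, ¥162,914.43):
Base rate for 30.83 is 7% + ¥1.37/kg.
Additional duty on 30.83 from Narar: +49%. Applied ad valorem rate: 7% + 49% = 56%.
Duty = ¥162,914.43 × 56% + 1,033 × ¥1.37 = ¥92,647.29.
Line 2 (64.80, Durland, 6,318 m², ¥1,464,575.58):
Code 64.80 is under a tariff-rate quota (threshold 4,997 m²). In-quota: 4,997 m² at 6.5%; over-quota: 1,321 m² at 20%.
Pro-rata value split: in-quota = ¥1,464,575.58 × 4,997/6,318 = ¥1,158,354.57; over-quota = ¥1,464,575.58 − ¥1,158,354.57 = ¥306,221.01.
In-quota duty = ¥1,158,354.57 × 6.5% = ¥75,293.05. Over-quota duty = ¥306,221.01 × 20% = ¥61,244.20.
Line duty = ¥75,293.05 + ¥61,244.20 = ¥136,537.25.
Line 3 (13.59, Durland, 1,738 kg, ¥291,532.12):
Base rate for 13.59 is ¥6.40/kg.
13.59 has an FTA preferential rate, but origin Durland is not Nareth; base rate stands.
Duty = 1,738 × ¥6.40 = ¥11,123.20.
Total = ¥92,647.29 + ¥136,537.25 + ¥11,123.20 = ¥240,307.74.

¥240,307.74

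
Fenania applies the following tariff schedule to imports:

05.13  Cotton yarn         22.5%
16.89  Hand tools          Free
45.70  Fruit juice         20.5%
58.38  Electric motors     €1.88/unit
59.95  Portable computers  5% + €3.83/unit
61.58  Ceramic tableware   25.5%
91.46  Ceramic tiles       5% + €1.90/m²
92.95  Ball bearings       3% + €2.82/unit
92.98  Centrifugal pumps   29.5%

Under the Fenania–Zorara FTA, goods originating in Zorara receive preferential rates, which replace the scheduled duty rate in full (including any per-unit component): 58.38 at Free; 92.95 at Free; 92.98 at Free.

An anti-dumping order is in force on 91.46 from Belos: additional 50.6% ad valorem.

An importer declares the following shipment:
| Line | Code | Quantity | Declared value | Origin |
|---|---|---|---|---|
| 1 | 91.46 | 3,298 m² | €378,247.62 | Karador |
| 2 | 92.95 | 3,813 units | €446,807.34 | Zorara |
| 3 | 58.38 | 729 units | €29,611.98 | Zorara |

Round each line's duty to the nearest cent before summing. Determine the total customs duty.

€25,178.58

Line 1 (91.46, Karador, 3,298 m², €378,247.62):
Base rate for 91.46 is 5% + €1.90/m².
The additional-duty order on 91.46 targets Belos, not Karador; it does not apply.
Duty = €378,247.62 × 5% + 3,298 × €1.90 = €25,178.58.
Line 2 (92.95, Zorara, 3,813 units, €446,807.34):
Base rate for 92.95 is 3% + €2.82/unit.
Origin Zorara qualifies under the Fenania–Zorara agreement and 92.95 is covered: preferential rate Free applies instead.
Duty = €446,807.34 × 0% = €0.00.
Line 3 (58.38, Zorara, 729 units, €29,611.98):
Base rate for 58.38 is €1.88/unit.
Origin Zorara qualifies under the Fenania–Zorara agreement and 58.38 is covered: preferential rate Free applies instead.
Duty = €29,611.98 × 0% = €0.00.
Total = €25,178.58 + €0.00 + €0.00 = €25,178.58.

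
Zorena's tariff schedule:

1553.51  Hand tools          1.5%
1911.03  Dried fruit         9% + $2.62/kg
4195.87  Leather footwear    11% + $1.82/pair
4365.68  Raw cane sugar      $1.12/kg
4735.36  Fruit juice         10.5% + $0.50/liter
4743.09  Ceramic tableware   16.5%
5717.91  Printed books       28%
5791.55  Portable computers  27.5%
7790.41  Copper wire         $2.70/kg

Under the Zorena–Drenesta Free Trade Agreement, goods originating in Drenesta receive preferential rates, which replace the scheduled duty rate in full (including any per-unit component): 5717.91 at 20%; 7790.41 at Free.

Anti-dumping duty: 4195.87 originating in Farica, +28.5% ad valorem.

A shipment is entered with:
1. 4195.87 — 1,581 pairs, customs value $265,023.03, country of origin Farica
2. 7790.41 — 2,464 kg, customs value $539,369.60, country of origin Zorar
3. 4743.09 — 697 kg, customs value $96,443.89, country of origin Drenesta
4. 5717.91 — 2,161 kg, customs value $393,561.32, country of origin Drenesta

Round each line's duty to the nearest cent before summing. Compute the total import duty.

Line 1 (4195.87, Farica, 1,581 pairs, $265,023.03):
Base rate for 4195.87 is 11% + $1.82/pair.
Additional duty on 4195.87 from Farica: +28.5%. Applied ad valorem rate: 11% + 28.5% = 39.5%.
Duty = $265,023.03 × 39.5% + 1,581 × $1.82 = $107,561.52.
Line 2 (7790.41, Zorar, 2,464 kg, $539,369.60):
Base rate for 7790.41 is $2.70/kg.
7790.41 has an FTA preferential rate, but origin Zorar is not Drenesta; base rate stands.
Duty = 2,464 × $2.70 = $6,652.80.
Line 3 (4743.09, Drenesta, 697 kg, $96,443.89):
Base rate for 4743.09 is 16.5%.
Origin Drenesta is the FTA partner but 4743.09 is not on the preference list; base rate stands.
Duty = $96,443.89 × 16.5% = $15,913.24.
Line 4 (5717.91, Drenesta, 2,161 kg, $393,561.32):
Base rate for 5717.91 is 28%.
Origin Drenesta qualifies under the Zorena–Drenesta agreement and 5717.91 is covered: preferential rate 20% applies instead.
Duty = $393,561.32 × 20% = $78,712.26.
Total = $107,561.52 + $6,652.80 + $15,913.24 + $78,712.26 = $208,839.82.

$208,839.82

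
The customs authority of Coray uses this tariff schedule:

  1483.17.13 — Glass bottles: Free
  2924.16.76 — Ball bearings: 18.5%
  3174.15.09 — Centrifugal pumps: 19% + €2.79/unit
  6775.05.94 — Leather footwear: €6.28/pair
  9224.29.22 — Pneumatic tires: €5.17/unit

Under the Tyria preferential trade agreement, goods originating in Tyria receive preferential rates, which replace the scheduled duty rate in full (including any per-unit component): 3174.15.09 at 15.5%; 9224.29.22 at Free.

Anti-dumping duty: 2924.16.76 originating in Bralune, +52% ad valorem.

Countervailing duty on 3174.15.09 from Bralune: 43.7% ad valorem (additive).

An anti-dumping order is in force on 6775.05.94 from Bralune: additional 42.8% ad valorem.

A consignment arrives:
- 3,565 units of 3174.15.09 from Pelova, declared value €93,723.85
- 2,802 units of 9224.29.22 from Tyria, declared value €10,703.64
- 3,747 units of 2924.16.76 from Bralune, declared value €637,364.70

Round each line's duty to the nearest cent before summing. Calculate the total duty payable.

€477,095.99

Line 1 (3174.15.09, Pelova, 3,565 units, €93,723.85):
Base rate for 3174.15.09 is 19% + €2.79/unit.
3174.15.09 has an FTA preferential rate, but origin Pelova is not Tyria; base rate stands.
The additional-duty order on 3174.15.09 targets Bralune, not Pelova; it does not apply.
Duty = €93,723.85 × 19% + 3,565 × €2.79 = €27,753.88.
Line 2 (9224.29.22, Tyria, 2,802 units, €10,703.64):
Base rate for 9224.29.22 is €5.17/unit.
Origin Tyria qualifies under the Coray–Tyria agreement and 9224.29.22 is covered: preferential rate Free applies instead.
Duty = €10,703.64 × 0% = €0.00.
Line 3 (2924.16.76, Bralune, 3,747 units, €637,364.70):
Base rate for 2924.16.76 is 18.5%.
Additional duty on 2924.16.76 from Bralune: +52%. Applied ad valorem rate: 18.5% + 52% = 70.5%.
Duty = €637,364.70 × 70.5% = €449,342.11.
Total = €27,753.88 + €0.00 + €449,342.11 = €477,095.99.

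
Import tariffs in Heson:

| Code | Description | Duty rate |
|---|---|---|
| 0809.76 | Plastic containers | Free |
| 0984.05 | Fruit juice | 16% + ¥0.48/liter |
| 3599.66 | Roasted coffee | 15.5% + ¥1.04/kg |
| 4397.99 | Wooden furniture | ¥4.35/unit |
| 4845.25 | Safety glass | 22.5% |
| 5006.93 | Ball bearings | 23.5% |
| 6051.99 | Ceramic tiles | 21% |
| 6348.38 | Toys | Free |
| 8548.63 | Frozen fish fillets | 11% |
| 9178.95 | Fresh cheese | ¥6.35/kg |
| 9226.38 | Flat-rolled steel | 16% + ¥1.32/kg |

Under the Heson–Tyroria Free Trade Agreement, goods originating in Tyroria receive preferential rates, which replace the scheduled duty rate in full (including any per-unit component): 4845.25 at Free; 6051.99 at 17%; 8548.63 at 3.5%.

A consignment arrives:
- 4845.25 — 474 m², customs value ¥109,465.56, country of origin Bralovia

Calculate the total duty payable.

¥24,629.75

Line 1 (4845.25, Bralovia, 474 m², ¥109,465.56):
Base rate for 4845.25 is 22.5%.
4845.25 has an FTA preferential rate, but origin Bralovia is not Tyroria; base rate stands.
Duty = ¥109,465.56 × 22.5% = ¥24,629.75.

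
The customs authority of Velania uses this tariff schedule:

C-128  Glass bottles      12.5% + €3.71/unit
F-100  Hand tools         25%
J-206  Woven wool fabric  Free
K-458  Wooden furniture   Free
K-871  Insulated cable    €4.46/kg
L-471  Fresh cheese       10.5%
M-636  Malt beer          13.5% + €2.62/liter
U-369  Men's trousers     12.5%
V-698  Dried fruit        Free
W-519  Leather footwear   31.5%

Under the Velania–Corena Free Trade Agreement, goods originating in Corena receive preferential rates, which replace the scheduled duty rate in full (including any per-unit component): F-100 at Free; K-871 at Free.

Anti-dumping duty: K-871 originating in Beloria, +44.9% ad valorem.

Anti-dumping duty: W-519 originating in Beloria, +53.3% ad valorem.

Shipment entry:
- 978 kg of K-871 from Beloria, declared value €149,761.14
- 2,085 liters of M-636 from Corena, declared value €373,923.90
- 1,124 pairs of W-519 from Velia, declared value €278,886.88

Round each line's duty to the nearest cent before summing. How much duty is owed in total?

Line 1 (K-871, Beloria, 978 kg, €149,761.14):
Base rate for K-871 is €4.46/kg.
K-871 has an FTA preferential rate, but origin Beloria is not Corena; base rate stands.
Additional duty on K-871 from Beloria: +44.9% ad valorem. Applied ad valorem rate = 44.9%.
Duty = €149,761.14 × 44.9% + 978 × €4.46 = €71,604.63.
Line 2 (M-636, Corena, 2,085 liters, €373,923.90):
Base rate for M-636 is 13.5% + €2.62/liter.
Origin Corena is the FTA partner but M-636 is not on the preference list; base rate stands.
Duty = €373,923.90 × 13.5% + 2,085 × €2.62 = €55,942.43.
Line 3 (W-519, Velia, 1,124 pairs, €278,886.88):
Base rate for W-519 is 31.5%.
The additional-duty order on W-519 targets Beloria, not Velia; it does not apply.
Duty = €278,886.88 × 31.5% = €87,849.37.
Total = €71,604.63 + €55,942.43 + €87,849.37 = €215,396.43.

€215,396.43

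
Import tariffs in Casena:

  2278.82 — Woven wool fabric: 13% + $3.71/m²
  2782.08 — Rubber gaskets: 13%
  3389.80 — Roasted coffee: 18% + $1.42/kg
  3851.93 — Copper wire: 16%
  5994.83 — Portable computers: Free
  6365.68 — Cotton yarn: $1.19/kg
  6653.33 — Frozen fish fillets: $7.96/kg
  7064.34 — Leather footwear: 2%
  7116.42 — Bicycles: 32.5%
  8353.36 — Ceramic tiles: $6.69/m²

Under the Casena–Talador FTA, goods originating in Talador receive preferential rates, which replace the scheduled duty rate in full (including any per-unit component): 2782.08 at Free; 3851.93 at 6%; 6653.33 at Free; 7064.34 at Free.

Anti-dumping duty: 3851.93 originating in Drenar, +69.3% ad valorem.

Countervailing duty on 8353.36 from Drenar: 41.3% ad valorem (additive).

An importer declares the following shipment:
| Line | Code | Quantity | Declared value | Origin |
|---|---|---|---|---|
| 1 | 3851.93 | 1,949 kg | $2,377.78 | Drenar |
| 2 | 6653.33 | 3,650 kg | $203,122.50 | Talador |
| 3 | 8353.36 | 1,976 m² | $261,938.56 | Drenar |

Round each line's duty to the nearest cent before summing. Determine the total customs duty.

$123,428.32

Line 1 (3851.93, Drenar, 1,949 kg, $2,377.78):
Base rate for 3851.93 is 16%.
3851.93 has an FTA preferential rate, but origin Drenar is not Talador; base rate stands.
Additional duty on 3851.93 from Drenar: +69.3%. Applied ad valorem rate: 16% + 69.3% = 85.3%.
Duty = $2,377.78 × 85.3% = $2,028.25.
Line 2 (6653.33, Talador, 3,650 kg, $203,122.50):
Base rate for 6653.33 is $7.96/kg.
Origin Talador qualifies under the Casena–Talador agreement and 6653.33 is covered: preferential rate Free applies instead.
Duty = $203,122.50 × 0% = $0.00.
Line 3 (8353.36, Drenar, 1,976 m², $261,938.56):
Base rate for 8353.36 is $6.69/m².
Additional duty on 8353.36 from Drenar: +41.3% ad valorem. Applied ad valorem rate = 41.3%.
Duty = $261,938.56 × 41.3% + 1,976 × $6.69 = $121,400.07.
Total = $2,028.25 + $0.00 + $121,400.07 = $123,428.32.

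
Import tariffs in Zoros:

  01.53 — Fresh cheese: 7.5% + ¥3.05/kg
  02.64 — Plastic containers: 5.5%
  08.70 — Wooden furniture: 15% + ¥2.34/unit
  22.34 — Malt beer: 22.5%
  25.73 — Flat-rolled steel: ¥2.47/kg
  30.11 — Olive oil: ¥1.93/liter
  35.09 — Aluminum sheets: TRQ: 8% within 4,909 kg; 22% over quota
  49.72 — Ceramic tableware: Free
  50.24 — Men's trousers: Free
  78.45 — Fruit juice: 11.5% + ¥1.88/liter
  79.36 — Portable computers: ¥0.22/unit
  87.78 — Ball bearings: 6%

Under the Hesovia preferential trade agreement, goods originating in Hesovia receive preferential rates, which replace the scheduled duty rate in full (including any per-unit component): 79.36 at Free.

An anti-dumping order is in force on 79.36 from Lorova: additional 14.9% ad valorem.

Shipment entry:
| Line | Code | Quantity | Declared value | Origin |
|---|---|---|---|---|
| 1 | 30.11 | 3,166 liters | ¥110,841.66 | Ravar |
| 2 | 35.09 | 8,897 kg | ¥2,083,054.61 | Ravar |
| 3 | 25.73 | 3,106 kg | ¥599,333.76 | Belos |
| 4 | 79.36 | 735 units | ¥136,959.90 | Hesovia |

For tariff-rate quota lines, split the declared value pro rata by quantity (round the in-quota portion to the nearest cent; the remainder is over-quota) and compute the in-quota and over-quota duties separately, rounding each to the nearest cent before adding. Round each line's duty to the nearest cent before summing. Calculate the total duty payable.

Line 1 (30.11, Ravar, 3,166 liters, ¥110,841.66):
Base rate for 30.11 is ¥1.93/liter.
Duty = 3,166 × ¥1.93 = ¥6,110.38.
Line 2 (35.09, Ravar, 8,897 kg, ¥2,083,054.61):
Code 35.09 is under a tariff-rate quota (threshold 4,909 kg). In-quota: 4,909 kg at 8%; over-quota: 3,988 kg at 22%.
Pro-rata value split: in-quota = ¥2,083,054.61 × 4,909/8,897 = ¥1,149,344.17; over-quota = ¥2,083,054.61 − ¥1,149,344.17 = ¥933,710.44.
In-quota duty = ¥1,149,344.17 × 8% = ¥91,947.53. Over-quota duty = ¥933,710.44 × 22% = ¥205,416.30.
Line duty = ¥91,947.53 + ¥205,416.30 = ¥297,363.83.
Line 3 (25.73, Belos, 3,106 kg, ¥599,333.76):
Base rate for 25.73 is ¥2.47/kg.
Duty = 3,106 × ¥2.47 = ¥7,671.82.
Line 4 (79.36, Hesovia, 735 units, ¥136,959.90):
Base rate for 79.36 is ¥0.22/unit.
Origin Hesovia qualifies under the Zoros–Hesovia agreement and 79.36 is covered: preferential rate Free applies instead.
The additional-duty order on 79.36 targets Lorova, not Hesovia; it does not apply.
Duty = ¥136,959.90 × 0% = ¥0.00.
Total = ¥6,110.38 + ¥297,363.83 + ¥7,671.82 + ¥0.00 = ¥311,146.03.

¥311,146.03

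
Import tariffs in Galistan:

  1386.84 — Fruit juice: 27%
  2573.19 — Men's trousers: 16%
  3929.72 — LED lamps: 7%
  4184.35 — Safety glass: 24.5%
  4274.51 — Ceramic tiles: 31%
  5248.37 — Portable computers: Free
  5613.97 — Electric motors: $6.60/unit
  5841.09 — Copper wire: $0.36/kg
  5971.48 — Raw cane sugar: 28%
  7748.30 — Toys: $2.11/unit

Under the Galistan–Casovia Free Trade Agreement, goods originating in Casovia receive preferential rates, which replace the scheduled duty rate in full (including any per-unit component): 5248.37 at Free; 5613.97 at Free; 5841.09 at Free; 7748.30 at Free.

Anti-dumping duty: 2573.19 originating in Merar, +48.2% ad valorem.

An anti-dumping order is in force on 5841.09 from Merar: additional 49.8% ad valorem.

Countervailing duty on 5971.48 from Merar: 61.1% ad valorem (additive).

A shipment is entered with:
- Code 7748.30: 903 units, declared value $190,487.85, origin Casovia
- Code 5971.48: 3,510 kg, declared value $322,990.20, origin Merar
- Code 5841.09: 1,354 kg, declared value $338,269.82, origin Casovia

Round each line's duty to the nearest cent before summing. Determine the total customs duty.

Line 1 (7748.30, Casovia, 903 units, $190,487.85):
Base rate for 7748.30 is $2.11/unit.
Origin Casovia qualifies under the Galistan–Casovia agreement and 7748.30 is covered: preferential rate Free applies instead.
Duty = $190,487.85 × 0% = $0.00.
Line 2 (5971.48, Merar, 3,510 kg, $322,990.20):
Base rate for 5971.48 is 28%.
Additional duty on 5971.48 from Merar: +61.1%. Applied ad valorem rate: 28% + 61.1% = 89.1%.
Duty = $322,990.20 × 89.1% = $287,784.27.
Line 3 (5841.09, Casovia, 1,354 kg, $338,269.82):
Base rate for 5841.09 is $0.36/kg.
Origin Casovia qualifies under the Galistan–Casovia agreement and 5841.09 is covered: preferential rate Free applies instead.
The additional-duty order on 5841.09 targets Merar, not Casovia; it does not apply.
Duty = $338,269.82 × 0% = $0.00.
Total = $0.00 + $287,784.27 + $0.00 = $287,784.27.

$287,784.27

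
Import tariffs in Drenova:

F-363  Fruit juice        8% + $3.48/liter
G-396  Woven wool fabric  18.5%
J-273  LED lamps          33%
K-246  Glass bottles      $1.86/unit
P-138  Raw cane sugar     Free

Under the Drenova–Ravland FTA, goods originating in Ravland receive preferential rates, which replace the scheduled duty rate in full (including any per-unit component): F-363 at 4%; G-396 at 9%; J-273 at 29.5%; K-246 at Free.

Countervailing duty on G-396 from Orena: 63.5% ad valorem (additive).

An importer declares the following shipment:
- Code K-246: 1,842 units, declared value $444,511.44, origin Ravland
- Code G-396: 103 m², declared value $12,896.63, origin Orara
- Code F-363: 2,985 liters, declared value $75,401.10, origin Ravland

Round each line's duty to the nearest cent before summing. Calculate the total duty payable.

Line 1 (K-246, Ravland, 1,842 units, $444,511.44):
Base rate for K-246 is $1.86/unit.
Origin Ravland qualifies under the Drenova–Ravland agreement and K-246 is covered: preferential rate Free applies instead.
Duty = $444,511.44 × 0% = $0.00.
Line 2 (G-396, Orara, 103 m², $12,896.63):
Base rate for G-396 is 18.5%.
G-396 has an FTA preferential rate, but origin Orara is not Ravland; base rate stands.
The additional-duty order on G-396 targets Orena, not Orara; it does not apply.
Duty = $12,896.63 × 18.5% = $2,385.88.
Line 3 (F-363, Ravland, 2,985 liters, $75,401.10):
Base rate for F-363 is 8% + $3.48/liter.
Origin Ravland qualifies under the Drenova–Ravland agreement and F-363 is covered: preferential rate 4% applies instead.
Duty = $75,401.10 × 4% = $3,016.04.
Total = $0.00 + $2,385.88 + $3,016.04 = $5,401.92.

$5,401.92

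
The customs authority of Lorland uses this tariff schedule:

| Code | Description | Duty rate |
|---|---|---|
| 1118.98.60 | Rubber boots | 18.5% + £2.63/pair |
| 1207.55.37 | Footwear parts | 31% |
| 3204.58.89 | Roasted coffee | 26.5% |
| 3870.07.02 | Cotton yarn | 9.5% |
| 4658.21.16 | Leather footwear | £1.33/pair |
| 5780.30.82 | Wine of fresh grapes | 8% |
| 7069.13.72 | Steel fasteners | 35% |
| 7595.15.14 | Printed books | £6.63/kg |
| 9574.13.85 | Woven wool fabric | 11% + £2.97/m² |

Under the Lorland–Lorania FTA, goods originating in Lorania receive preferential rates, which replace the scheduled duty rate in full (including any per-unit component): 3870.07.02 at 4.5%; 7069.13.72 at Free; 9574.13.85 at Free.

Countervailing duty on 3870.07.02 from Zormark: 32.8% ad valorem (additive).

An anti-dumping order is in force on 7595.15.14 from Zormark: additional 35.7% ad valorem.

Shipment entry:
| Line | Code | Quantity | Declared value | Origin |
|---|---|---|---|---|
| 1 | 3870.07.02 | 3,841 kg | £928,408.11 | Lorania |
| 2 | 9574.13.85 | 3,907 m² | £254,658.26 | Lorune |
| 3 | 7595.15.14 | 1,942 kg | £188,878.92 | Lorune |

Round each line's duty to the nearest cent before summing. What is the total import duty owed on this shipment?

£94,270.02

Line 1 (3870.07.02, Lorania, 3,841 kg, £928,408.11):
Base rate for 3870.07.02 is 9.5%.
Origin Lorania qualifies under the Lorland–Lorania agreement and 3870.07.02 is covered: preferential rate 4.5% applies instead.
The additional-duty order on 3870.07.02 targets Zormark, not Lorania; it does not apply.
Duty = £928,408.11 × 4.5% = £41,778.36.
Line 2 (9574.13.85, Lorune, 3,907 m², £254,658.26):
Base rate for 9574.13.85 is 11% + £2.97/m².
9574.13.85 has an FTA preferential rate, but origin Lorune is not Lorania; base rate stands.
Duty = £254,658.26 × 11% + 3,907 × £2.97 = £39,616.20.
Line 3 (7595.15.14, Lorune, 1,942 kg, £188,878.92):
Base rate for 7595.15.14 is £6.63/kg.
The additional-duty order on 7595.15.14 targets Zormark, not Lorune; it does not apply.
Duty = 1,942 × £6.63 = £12,875.46.
Total = £41,778.36 + £39,616.20 + £12,875.46 = £94,270.02.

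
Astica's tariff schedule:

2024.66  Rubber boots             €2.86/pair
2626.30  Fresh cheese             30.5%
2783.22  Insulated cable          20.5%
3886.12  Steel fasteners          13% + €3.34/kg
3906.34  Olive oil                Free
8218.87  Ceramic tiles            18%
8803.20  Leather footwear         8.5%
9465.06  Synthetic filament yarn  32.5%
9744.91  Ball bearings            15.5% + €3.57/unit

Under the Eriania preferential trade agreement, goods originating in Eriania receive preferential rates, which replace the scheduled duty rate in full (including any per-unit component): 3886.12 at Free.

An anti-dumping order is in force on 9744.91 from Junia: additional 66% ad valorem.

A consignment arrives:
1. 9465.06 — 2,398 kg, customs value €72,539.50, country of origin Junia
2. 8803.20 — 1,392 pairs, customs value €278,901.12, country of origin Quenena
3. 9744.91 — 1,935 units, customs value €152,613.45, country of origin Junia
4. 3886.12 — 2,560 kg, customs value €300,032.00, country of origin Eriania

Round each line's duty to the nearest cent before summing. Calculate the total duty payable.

Line 1 (9465.06, Junia, 2,398 kg, €72,539.50):
Base rate for 9465.06 is 32.5%.
Duty = €72,539.50 × 32.5% = €23,575.34.
Line 2 (8803.20, Quenena, 1,392 pairs, €278,901.12):
Base rate for 8803.20 is 8.5%.
Duty = €278,901.12 × 8.5% = €23,706.60.
Line 3 (9744.91, Junia, 1,935 units, €152,613.45):
Base rate for 9744.91 is 15.5% + €3.57/unit.
Additional duty on 9744.91 from Junia: +66%. Applied ad valorem rate: 15.5% + 66% = 81.5%.
Duty = €152,613.45 × 81.5% + 1,935 × €3.57 = €131,287.91.
Line 4 (3886.12, Eriania, 2,560 kg, €300,032.00):
Base rate for 3886.12 is 13% + €3.34/kg.
Origin Eriania qualifies under the Astica–Eriania agreement and 3886.12 is covered: preferential rate Free applies instead.
Duty = €300,032.00 × 0% = €0.00.
Total = €23,575.34 + €23,706.60 + €131,287.91 + €0.00 = €178,569.85.

€178,569.85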